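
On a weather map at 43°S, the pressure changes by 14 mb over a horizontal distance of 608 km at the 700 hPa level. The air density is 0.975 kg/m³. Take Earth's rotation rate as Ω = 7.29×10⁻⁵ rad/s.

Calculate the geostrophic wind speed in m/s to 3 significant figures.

Coriolis parameter at 43°S:
f = 2Ω sin φ = 2 × 7.29×10⁻⁵ × sin 43° = 9.94×10⁻⁵ s⁻¹
Pressure gradient: |∂P/∂n| = 1400 Pa / 608000 m = 2.30×10⁻³ Pa/m
Geostrophic balance (pressure-gradient force = Coriolis force):
V_g = (1/(fρ)) |∂P/∂n| = 2.30×10⁻³ / (9.94×10⁻⁵ × 0.975) = 23.8 m/s

23.8 m/s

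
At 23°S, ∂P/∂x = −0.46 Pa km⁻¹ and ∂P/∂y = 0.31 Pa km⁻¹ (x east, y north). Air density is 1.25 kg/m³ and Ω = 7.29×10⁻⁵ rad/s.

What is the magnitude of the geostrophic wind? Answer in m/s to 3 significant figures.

7.79 m/s

Coriolis parameter at 23°S:
f = 2Ω sin φ = 2 × 7.29×10⁻⁵ × sin 23° = 5.70×10⁻⁵ s⁻¹
In the Southern Hemisphere f is negative: f = −5.70×10⁻⁵ s⁻¹.
Component geostrophic relations (x east, y north):
u_g = −(1/(fρ)) ∂P/∂y,  v_g = (1/(fρ)) ∂P/∂x
u_g = −(0.31×10⁻³)/(−5.70×10⁻⁵ × 1.25) = 4.35 m/s;  v_g = (−0.46×10⁻³)/(−5.70×10⁻⁵ × 1.25) = 6.46 m/s
|V_g| = √(u_g² + v_g²) = 7.79 m/s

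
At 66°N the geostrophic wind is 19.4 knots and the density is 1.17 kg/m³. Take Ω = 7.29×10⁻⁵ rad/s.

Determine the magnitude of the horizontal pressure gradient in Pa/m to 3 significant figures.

1.56×10⁻³ Pa/m

Coriolis parameter at 66°N:
f = 2Ω sin φ = 2 × 7.29×10⁻⁵ × sin 66° = 1.33×10⁻⁴ s⁻¹
Wind speed in SI: 19.4 knots = 9.98 m/s
Geostrophic balance rearranged: |∂P/∂n| = f ρ V_g
|∂P/∂n| = 1.33×10⁻⁴ × 1.17 × 9.98 = 1.56×10⁻³ Pa/m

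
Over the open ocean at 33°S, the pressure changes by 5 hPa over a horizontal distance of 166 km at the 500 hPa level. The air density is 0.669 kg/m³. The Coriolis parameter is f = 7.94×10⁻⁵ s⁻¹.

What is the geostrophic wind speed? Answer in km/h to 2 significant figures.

Pressure gradient: |∂P/∂n| = 500 Pa / 166000 m = 3.01×10⁻³ Pa/m
Geostrophic balance (pressure-gradient force = Coriolis force):
V_g = (1/(fρ)) |∂P/∂n| = 3.01×10⁻³ / (7.94×10⁻⁵ × 0.669) = 56.7 m/s
Converting: 56.7 m/s × 3.6 = 200 km/h

200 km/h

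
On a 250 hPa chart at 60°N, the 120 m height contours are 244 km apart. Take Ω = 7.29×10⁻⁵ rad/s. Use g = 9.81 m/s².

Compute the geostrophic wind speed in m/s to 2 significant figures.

Coriolis parameter at 60°N:
f = 2Ω sin φ = 2 × 7.29×10⁻⁵ × sin 60° = 1.26×10⁻⁴ s⁻¹
Height gradient: |∂Z/∂n| = 120 m / 244000 m = 4.92×10⁻⁴
On a pressure surface, geostrophic balance gives V_g = (g/f)|∂Z/∂n|:
V_g = 9.81 × 4.92×10⁻⁴ / 1.26×10⁻⁴ = 38.2 m/s

38 m/s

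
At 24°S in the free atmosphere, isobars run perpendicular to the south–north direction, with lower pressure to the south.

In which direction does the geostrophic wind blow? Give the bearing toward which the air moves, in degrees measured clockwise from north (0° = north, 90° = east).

090°

The pressure-gradient force points toward the south (bearing 180°).
Geostrophic balance: in the Southern Hemisphere the Coriolis force deflects motion to the left, so the geostrophic wind blows 90° to the left of the pressure-gradient force (low pressure on the right).
Rotating 180° by 90° counterclockwise gives 090° — the wind blows toward the east.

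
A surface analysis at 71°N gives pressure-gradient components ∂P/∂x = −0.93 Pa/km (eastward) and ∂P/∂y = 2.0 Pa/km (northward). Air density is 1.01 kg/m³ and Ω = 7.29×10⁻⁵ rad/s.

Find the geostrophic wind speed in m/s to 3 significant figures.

15.8 m/s

Coriolis parameter at 71°N:
f = 2Ω sin φ = 2 × 7.29×10⁻⁵ × sin 71° = 1.38×10⁻⁴ s⁻¹
Component geostrophic relations (x east, y north):
u_g = −(1/(fρ)) ∂P/∂y,  v_g = (1/(fρ)) ∂P/∂x
u_g = −(2.0×10⁻³)/(1.38×10⁻⁴ × 1.01) = −14.4 m/s;  v_g = (−0.93×10⁻³)/(1.38×10⁻⁴ × 1.01) = −6.68 m/s
|V_g| = √(u_g² + v_g²) = 15.8 m/s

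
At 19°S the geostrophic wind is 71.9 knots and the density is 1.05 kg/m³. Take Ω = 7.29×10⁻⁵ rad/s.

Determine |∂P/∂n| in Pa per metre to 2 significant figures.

Coriolis parameter at 19°S:
f = 2Ω sin φ = 2 × 7.29×10⁻⁵ × sin 19° = 4.75×10⁻⁵ s⁻¹
Wind speed in SI: 71.9 knots = 37.0 m/s
Geostrophic balance rearranged: |∂P/∂n| = f ρ V_g
|∂P/∂n| = 4.75×10⁻⁵ × 1.05 × 37.0 = 1.84×10⁻³ Pa/m

1.8×10⁻³ Pa/m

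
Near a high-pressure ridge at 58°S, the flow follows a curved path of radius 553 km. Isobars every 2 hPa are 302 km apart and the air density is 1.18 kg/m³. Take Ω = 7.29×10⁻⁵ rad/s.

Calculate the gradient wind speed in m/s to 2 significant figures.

Coriolis parameter at 58°S:
f = 2Ω sin φ = 2 × 7.29×10⁻⁵ × sin 58° = 1.24×10⁻⁴ s⁻¹
Pressure gradient: |∂P/∂n| = 200 Pa / 302000 m = 6.62×10⁻⁴ Pa/m
Geostrophic speed: V_g = |∂P/∂n|/(fρ) = 6.62×10⁻⁴/(1.24×10⁻⁴ × 1.18) = 4.54 m/s
Around a high, pressure-gradient force acts outward with centrifugal, so Coriolis balances both:
fV = (1/ρ)|∂P/∂n| + V²/R  →  V² − fR·V + fR·V_g = 0
With fR = 1.24×10⁻⁴ × 553×10³ m = 68.4 m/s:
V = [fR − √((fR)² − 4 fR V_g)]/2 = [68.4 − √(68.4² − 4×68.4×4.54)]/2 = 4.89 m/s
Supergeostrophic (V > V_g = 4.54 m/s), as expected around a high.

4.9 m/s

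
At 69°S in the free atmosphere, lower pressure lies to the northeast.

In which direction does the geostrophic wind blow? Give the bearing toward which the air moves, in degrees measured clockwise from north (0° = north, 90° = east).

The pressure-gradient force points toward the northeast (bearing 045°).
Geostrophic balance: in the Southern Hemisphere the Coriolis force deflects motion to the left, so the geostrophic wind blows 90° to the left of the pressure-gradient force (low pressure on the right).
Rotating 045° by 90° counterclockwise gives 315° — the wind blows toward the northwest.

315°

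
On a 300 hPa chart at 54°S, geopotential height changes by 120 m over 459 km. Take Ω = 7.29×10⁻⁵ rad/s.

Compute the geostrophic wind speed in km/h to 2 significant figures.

78 km/h

Coriolis parameter at 54°S:
f = 2Ω sin φ = 2 × 7.29×10⁻⁵ × sin 54° = 1.18×10⁻⁴ s⁻¹
Height gradient: |∂Z/∂n| = 120 m / 459000 m = 2.61×10⁻⁴
On a pressure surface, geostrophic balance gives V_g = (g/f)|∂Z/∂n|:
V_g = 9.81 × 2.61×10⁻⁴ / 1.18×10⁻⁴ = 21.7 m/s
Converting: 21.7 m/s × 3.6 = 78 km/h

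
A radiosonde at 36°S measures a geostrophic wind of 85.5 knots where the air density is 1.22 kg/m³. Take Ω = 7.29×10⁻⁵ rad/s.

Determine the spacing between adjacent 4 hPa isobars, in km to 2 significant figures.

87 km

Coriolis parameter at 36°S:
f = 2Ω sin φ = 2 × 7.29×10⁻⁵ × sin 36° = 8.57×10⁻⁵ s⁻¹
Wind speed in SI: 85.5 knots = 44.0 m/s
Geostrophic balance rearranged: |∂P/∂n| = f ρ V_g
|∂P/∂n| = 8.57×10⁻⁵ × 1.22 × 44.0 = 4.60×10⁻³ Pa/m
Isobar spacing: Δn = ΔP/|∂P/∂n| = 400 Pa / 4.60×10⁻³ Pa/m = 86980 m ≈ 87 km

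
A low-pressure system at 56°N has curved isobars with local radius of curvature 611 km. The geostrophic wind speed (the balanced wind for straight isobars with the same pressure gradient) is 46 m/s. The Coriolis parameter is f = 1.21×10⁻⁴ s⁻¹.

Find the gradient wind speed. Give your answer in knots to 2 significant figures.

Around a low, centrifugal force acts outward with Coriolis, so pressure-gradient force balances both:
(1/ρ)|∂P/∂n| = fV + V²/R  →  V² + fR·V − fR·V_g = 0
With fR = 1.21×10⁻⁴ × 611×10³ m = 73.9 m/s:
V = [−fR + √((fR)² + 4 fR V_g)]/2 = [−73.9 + √(73.9² + 4×73.9×46)]/2 = 32.1 m/s
Subgeostrophic (V < V_g = 46 m/s), as expected around a low.
Converting: 32.1 m/s × 1.944 = 62 knots

62 knots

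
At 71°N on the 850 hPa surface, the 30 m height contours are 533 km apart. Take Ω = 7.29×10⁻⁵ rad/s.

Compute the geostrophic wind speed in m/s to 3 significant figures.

Coriolis parameter at 71°N:
f = 2Ω sin φ = 2 × 7.29×10⁻⁵ × sin 71° = 1.38×10⁻⁴ s⁻¹
Height gradient: |∂Z/∂n| = 30 m / 533000 m = 5.63×10⁻⁵
On a pressure surface, geostrophic balance gives V_g = (g/f)|∂Z/∂n|:
V_g = 9.81 × 5.63×10⁻⁵ / 1.38×10⁻⁴ = 4.01 m/s

4.01 m/s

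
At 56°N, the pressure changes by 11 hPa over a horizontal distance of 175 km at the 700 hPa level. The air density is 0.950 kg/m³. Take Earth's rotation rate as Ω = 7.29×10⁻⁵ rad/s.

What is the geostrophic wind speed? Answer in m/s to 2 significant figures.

55 m/s

Coriolis parameter at 56°N:
f = 2Ω sin φ = 2 × 7.29×10⁻⁵ × sin 56° = 1.21×10⁻⁴ s⁻¹
Pressure gradient: |∂P/∂n| = 1100 Pa / 175000 m = 6.29×10⁻³ Pa/m
Geostrophic balance (pressure-gradient force = Coriolis force):
V_g = (1/(fρ)) |∂P/∂n| = 6.29×10⁻³ / (1.21×10⁻⁴ × 0.950) = 54.7 m/s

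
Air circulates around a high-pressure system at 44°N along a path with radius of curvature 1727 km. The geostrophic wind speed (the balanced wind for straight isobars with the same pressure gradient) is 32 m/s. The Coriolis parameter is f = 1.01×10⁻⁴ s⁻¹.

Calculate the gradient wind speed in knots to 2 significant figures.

82 knots

Around a high, pressure-gradient force acts outward with centrifugal, so Coriolis balances both:
fV = (1/ρ)|∂P/∂n| + V²/R  →  V² − fR·V + fR·V_g = 0
With fR = 1.01×10⁻⁴ × 1727×10³ m = 174 m/s:
V = [fR − √((fR)² − 4 fR V_g)]/2 = [174 − √(174² − 4×174×32)]/2 = 42.2 m/s
Supergeostrophic (V > V_g = 32 m/s), as expected around a high.
Converting: 42.2 m/s × 1.944 = 82 knots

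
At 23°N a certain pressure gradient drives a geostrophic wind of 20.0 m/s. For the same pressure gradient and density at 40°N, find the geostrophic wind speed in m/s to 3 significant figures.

With the same pressure gradient and density, V_g ∝ 1/f ∝ 1/sin φ.
V₂ = V₁ · sin φ₁ / sin φ₂ = 20.0 × sin 23° / sin 40°
V₂ = 20.0 × 0.3907/0.6428 = 12.2 m/s

12.2 m/s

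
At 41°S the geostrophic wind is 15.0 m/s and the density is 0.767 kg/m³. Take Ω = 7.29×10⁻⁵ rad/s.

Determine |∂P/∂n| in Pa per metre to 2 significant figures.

Coriolis parameter at 41°S:
f = 2Ω sin φ = 2 × 7.29×10⁻⁵ × sin 41° = 9.57×10⁻⁵ s⁻¹
Geostrophic balance rearranged: |∂P/∂n| = f ρ V_g
|∂P/∂n| = 9.57×10⁻⁵ × 0.767 × 15.0 = 1.10×10⁻³ Pa/m

1.1×10⁻³ Pa/m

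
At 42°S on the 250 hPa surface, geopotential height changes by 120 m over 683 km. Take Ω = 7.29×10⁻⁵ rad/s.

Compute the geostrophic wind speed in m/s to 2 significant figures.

18 m/s

Coriolis parameter at 42°S:
f = 2Ω sin φ = 2 × 7.29×10⁻⁵ × sin 42° = 9.76×10⁻⁵ s⁻¹
Height gradient: |∂Z/∂n| = 120 m / 683000 m = 1.76×10⁻⁴
On a pressure surface, geostrophic balance gives V_g = (g/f)|∂Z/∂n|:
V_g = 9.81 × 1.76×10⁻⁴ / 9.76×10⁻⁵ = 17.7 m/s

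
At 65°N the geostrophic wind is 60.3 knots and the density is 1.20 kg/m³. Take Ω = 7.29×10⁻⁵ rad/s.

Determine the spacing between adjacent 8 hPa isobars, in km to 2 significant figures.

Coriolis parameter at 65°N:
f = 2Ω sin φ = 2 × 7.29×10⁻⁵ × sin 65° = 1.32×10⁻⁴ s⁻¹
Wind speed in SI: 60.3 knots = 31.0 m/s
Geostrophic balance rearranged: |∂P/∂n| = f ρ V_g
|∂P/∂n| = 1.32×10⁻⁴ × 1.20 × 31.0 = 4.92×10⁻³ Pa/m
Isobar spacing: Δn = ΔP/|∂P/∂n| = 800 Pa / 4.92×10⁻³ Pa/m = 162637 m ≈ 160 km

160 km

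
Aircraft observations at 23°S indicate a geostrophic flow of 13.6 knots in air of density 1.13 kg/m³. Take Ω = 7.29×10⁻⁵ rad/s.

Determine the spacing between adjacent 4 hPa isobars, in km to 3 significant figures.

Coriolis parameter at 23°S:
f = 2Ω sin φ = 2 × 7.29×10⁻⁵ × sin 23° = 5.70×10⁻⁵ s⁻¹
Wind speed in SI: 13.6 knots = 7.00 m/s
Geostrophic balance rearranged: |∂P/∂n| = f ρ V_g
|∂P/∂n| = 5.70×10⁻⁵ × 1.13 × 7.00 = 4.50×10⁻⁴ Pa/m
Isobar spacing: Δn = ΔP/|∂P/∂n| = 400 Pa / 4.50×10⁻⁴ Pa/m = 888115 m ≈ 888 km

888 km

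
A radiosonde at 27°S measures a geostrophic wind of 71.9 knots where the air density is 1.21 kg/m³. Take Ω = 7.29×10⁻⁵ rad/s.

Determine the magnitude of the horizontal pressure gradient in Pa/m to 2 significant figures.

3.0×10⁻³ Pa/m

Coriolis parameter at 27°S:
f = 2Ω sin φ = 2 × 7.29×10⁻⁵ × sin 27° = 6.62×10⁻⁵ s⁻¹
Wind speed in SI: 71.9 knots = 37.0 m/s
Geostrophic balance rearranged: |∂P/∂n| = f ρ V_g
|∂P/∂n| = 6.62×10⁻⁵ × 1.21 × 37.0 = 2.96×10⁻³ Pa/m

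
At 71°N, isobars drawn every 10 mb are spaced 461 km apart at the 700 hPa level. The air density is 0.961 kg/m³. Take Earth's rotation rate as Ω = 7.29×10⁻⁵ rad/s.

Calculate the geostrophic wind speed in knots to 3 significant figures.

Coriolis parameter at 71°N:
f = 2Ω sin φ = 2 × 7.29×10⁻⁵ × sin 71° = 1.38×10⁻⁴ s⁻¹
Pressure gradient: |∂P/∂n| = 1000 Pa / 461000 m = 2.17×10⁻³ Pa/m
Geostrophic balance (pressure-gradient force = Coriolis force):
V_g = (1/(fρ)) |∂P/∂n| = 2.17×10⁻³ / (1.38×10⁻⁴ × 0.961) = 16.4 m/s
Converting: 16.4 m/s × 1.944 = 31.8 knots

31.8 knots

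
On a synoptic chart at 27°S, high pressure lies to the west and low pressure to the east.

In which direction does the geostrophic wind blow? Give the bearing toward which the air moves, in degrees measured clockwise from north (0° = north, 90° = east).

000°

The pressure-gradient force points toward the east (bearing 090°).
Geostrophic balance: in the Southern Hemisphere the Coriolis force deflects motion to the left, so the geostrophic wind blows 90° to the left of the pressure-gradient force (low pressure on the right).
Rotating 090° by 90° counterclockwise gives 000° — the wind blows toward the north.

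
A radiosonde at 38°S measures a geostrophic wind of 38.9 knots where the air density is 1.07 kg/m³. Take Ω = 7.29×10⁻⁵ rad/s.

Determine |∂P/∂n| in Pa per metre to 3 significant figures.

1.92×10⁻³ Pa/m

Coriolis parameter at 38°S:
f = 2Ω sin φ = 2 × 7.29×10⁻⁵ × sin 38° = 8.98×10⁻⁵ s⁻¹
Wind speed in SI: 38.9 knots = 20.0 m/s
Geostrophic balance rearranged: |∂P/∂n| = f ρ V_g
|∂P/∂n| = 8.98×10⁻⁵ × 1.07 × 20.0 = 1.92×10⁻³ Pa/m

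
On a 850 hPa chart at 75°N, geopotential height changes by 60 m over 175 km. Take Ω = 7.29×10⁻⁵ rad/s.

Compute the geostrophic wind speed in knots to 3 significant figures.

Coriolis parameter at 75°N:
f = 2Ω sin φ = 2 × 7.29×10⁻⁵ × sin 75° = 1.41×10⁻⁴ s⁻¹
Height gradient: |∂Z/∂n| = 60 m / 175000 m = 3.43×10⁻⁴
On a pressure surface, geostrophic balance gives V_g = (g/f)|∂Z/∂n|:
V_g = 9.81 × 3.43×10⁻⁴ / 1.41×10⁻⁴ = 23.9 m/s
Converting: 23.9 m/s × 1.944 = 46.4 knots

46.4 knots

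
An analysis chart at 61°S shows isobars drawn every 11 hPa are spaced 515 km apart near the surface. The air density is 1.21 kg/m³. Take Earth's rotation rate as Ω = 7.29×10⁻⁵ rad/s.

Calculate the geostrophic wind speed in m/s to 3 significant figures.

13.8 m/s

Coriolis parameter at 61°S:
f = 2Ω sin φ = 2 × 7.29×10⁻⁵ × sin 61° = 1.28×10⁻⁴ s⁻¹
Pressure gradient: |∂P/∂n| = 1100 Pa / 515000 m = 2.14×10⁻³ Pa/m
Geostrophic balance (pressure-gradient force = Coriolis force):
V_g = (1/(fρ)) |∂P/∂n| = 2.14×10⁻³ / (1.28×10⁻⁴ × 1.21) = 13.8 m/s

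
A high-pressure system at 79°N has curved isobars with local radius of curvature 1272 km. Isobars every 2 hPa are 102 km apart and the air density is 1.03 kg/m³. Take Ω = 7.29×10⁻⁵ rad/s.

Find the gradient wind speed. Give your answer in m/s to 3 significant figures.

Coriolis parameter at 79°N:
f = 2Ω sin φ = 2 × 7.29×10⁻⁵ × sin 79° = 1.43×10⁻⁴ s⁻¹
Pressure gradient: |∂P/∂n| = 200 Pa / 102000 m = 1.96×10⁻³ Pa/m
Geostrophic speed: V_g = |∂P/∂n|/(fρ) = 1.96×10⁻³/(1.43×10⁻⁴ × 1.03) = 13.3 m/s
Around a high, pressure-gradient force acts outward with centrifugal, so Coriolis balances both:
fV = (1/ρ)|∂P/∂n| + V²/R  →  V² − fR·V + fR·V_g = 0
With fR = 1.43×10⁻⁴ × 1272×10³ m = 182 m/s:
V = [fR − √((fR)² − 4 fR V_g)]/2 = [182 − √(182² − 4×182×13.3)]/2 = 14.4 m/s
Supergeostrophic (V > V_g = 13.3 m/s), as expected around a high.

14.4 m/s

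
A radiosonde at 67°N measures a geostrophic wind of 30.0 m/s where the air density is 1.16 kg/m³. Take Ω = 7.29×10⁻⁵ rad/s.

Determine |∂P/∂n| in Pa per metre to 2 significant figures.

Coriolis parameter at 67°N:
f = 2Ω sin φ = 2 × 7.29×10⁻⁵ × sin 67° = 1.34×10⁻⁴ s⁻¹
Geostrophic balance rearranged: |∂P/∂n| = f ρ V_g
|∂P/∂n| = 1.34×10⁻⁴ × 1.16 × 30.0 = 4.67×10⁻³ Pa/m

4.7×10⁻³ Pa/m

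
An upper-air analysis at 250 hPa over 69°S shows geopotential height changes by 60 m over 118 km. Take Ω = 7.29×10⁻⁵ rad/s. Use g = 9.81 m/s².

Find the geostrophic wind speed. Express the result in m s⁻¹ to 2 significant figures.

37 m s⁻¹

Coriolis parameter at 69°S:
f = 2Ω sin φ = 2 × 7.29×10⁻⁵ × sin 69° = 1.36×10⁻⁴ s⁻¹
Height gradient: |∂Z/∂n| = 60 m / 118000 m = 5.08×10⁻⁴
On a pressure surface, geostrophic balance gives V_g = (g/f)|∂Z/∂n|:
V_g = 9.81 × 5.08×10⁻⁴ / 1.36×10⁻⁴ = 36.6 m/s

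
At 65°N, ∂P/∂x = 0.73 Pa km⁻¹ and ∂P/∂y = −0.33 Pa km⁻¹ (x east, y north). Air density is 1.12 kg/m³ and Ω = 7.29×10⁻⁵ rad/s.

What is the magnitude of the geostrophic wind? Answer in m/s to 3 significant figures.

Coriolis parameter at 65°N:
f = 2Ω sin φ = 2 × 7.29×10⁻⁵ × sin 65° = 1.32×10⁻⁴ s⁻¹
Component geostrophic relations (x east, y north):
u_g = −(1/(fρ)) ∂P/∂y,  v_g = (1/(fρ)) ∂P/∂x
u_g = −(−0.33×10⁻³)/(1.32×10⁻⁴ × 1.12) = 2.23 m/s;  v_g = (0.73×10⁻³)/(1.32×10⁻⁴ × 1.12) = 4.93 m/s
|V_g| = √(u_g² + v_g²) = 5.41 m/s

5.41 m/s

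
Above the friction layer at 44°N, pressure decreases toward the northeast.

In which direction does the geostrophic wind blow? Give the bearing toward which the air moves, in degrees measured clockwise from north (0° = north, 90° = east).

The pressure-gradient force points toward the northeast (bearing 045°).
Geostrophic balance: in the Northern Hemisphere the Coriolis force deflects motion to the right, so the geostrophic wind blows 90° to the right of the pressure-gradient force (low pressure on the left).
Rotating 045° by 90° clockwise gives 135° — the wind blows toward the southeast.

135°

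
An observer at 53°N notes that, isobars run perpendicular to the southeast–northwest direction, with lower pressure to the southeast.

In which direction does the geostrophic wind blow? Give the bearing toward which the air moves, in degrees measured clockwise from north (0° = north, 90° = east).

The pressure-gradient force points toward the southeast (bearing 135°).
Geostrophic balance: in the Northern Hemisphere the Coriolis force deflects motion to the right, so the geostrophic wind blows 90° to the right of the pressure-gradient force (low pressure on the left).
Rotating 135° by 90° clockwise gives 225° — the wind blows toward the southwest.

225°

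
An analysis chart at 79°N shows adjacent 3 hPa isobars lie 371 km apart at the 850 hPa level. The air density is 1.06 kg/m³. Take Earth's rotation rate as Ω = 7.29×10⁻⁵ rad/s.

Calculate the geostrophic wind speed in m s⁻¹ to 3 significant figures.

5.33 m s⁻¹

Coriolis parameter at 79°N:
f = 2Ω sin φ = 2 × 7.29×10⁻⁵ × sin 79° = 1.43×10⁻⁴ s⁻¹
Pressure gradient: |∂P/∂n| = 300 Pa / 371000 m = 8.09×10⁻⁴ Pa/m
Geostrophic balance (pressure-gradient force = Coriolis force):
V_g = (1/(fρ)) |∂P/∂n| = 8.09×10⁻⁴ / (1.43×10⁻⁴ × 1.06) = 5.33 m/s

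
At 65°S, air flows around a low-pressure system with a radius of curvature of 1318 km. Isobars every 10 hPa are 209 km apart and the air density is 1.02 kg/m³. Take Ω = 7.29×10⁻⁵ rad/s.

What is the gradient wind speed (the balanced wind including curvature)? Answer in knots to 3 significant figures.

Coriolis parameter at 65°S:
f = 2Ω sin φ = 2 × 7.29×10⁻⁵ × sin 65° = 1.32×10⁻⁴ s⁻¹
Pressure gradient: |∂P/∂n| = 1000 Pa / 209000 m = 4.78×10⁻³ Pa/m
Geostrophic speed: V_g = |∂P/∂n|/(fρ) = 4.78×10⁻³/(1.32×10⁻⁴ × 1.02) = 35.5 m/s
Around a low, centrifugal force acts outward with Coriolis, so pressure-gradient force balances both:
(1/ρ)|∂P/∂n| = fV + V²/R  →  V² + fR·V − fR·V_g = 0
With fR = 1.32×10⁻⁴ × 1318×10³ m = 174 m/s:
V = [−fR + √((fR)² + 4 fR V_g)]/2 = [−174 + √(174² + 4×174×35.5)]/2 = 30.2 m/s
Subgeostrophic (V < V_g = 35.5 m/s), as expected around a low.
Converting: 30.2 m/s × 1.944 = 58.8 knots

58.8 knots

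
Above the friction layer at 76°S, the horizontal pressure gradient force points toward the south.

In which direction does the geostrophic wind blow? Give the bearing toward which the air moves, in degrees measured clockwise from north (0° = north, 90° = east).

090°

The pressure-gradient force points toward the south (bearing 180°).
Geostrophic balance: in the Southern Hemisphere the Coriolis force deflects motion to the left, so the geostrophic wind blows 90° to the left of the pressure-gradient force (low pressure on the right).
Rotating 180° by 90° counterclockwise gives 090° — the wind blows toward the east.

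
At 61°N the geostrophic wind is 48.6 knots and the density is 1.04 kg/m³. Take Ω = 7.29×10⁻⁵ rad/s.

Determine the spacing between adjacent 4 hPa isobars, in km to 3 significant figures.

121 km

Coriolis parameter at 61°N:
f = 2Ω sin φ = 2 × 7.29×10⁻⁵ × sin 61° = 1.28×10⁻⁴ s⁻¹
Wind speed in SI: 48.6 knots = 25.0 m/s
Geostrophic balance rearranged: |∂P/∂n| = f ρ V_g
|∂P/∂n| = 1.28×10⁻⁴ × 1.04 × 25.0 = 3.32×10⁻³ Pa/m
Isobar spacing: Δn = ΔP/|∂P/∂n| = 400 Pa / 3.32×10⁻³ Pa/m = 120636 m ≈ 121 km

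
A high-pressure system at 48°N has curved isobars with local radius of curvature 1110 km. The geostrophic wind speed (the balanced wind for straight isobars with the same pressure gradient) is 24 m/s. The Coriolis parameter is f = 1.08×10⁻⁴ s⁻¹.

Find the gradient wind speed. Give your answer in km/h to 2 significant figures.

Around a high, pressure-gradient force acts outward with centrifugal, so Coriolis balances both:
fV = (1/ρ)|∂P/∂n| + V²/R  →  V² − fR·V + fR·V_g = 0
With fR = 1.08×10⁻⁴ × 1110×10³ m = 120 m/s:
V = [fR − √((fR)² − 4 fR V_g)]/2 = [120 − √(120² − 4×120×24)]/2 = 33.2 m/s
Supergeostrophic (V > V_g = 24 m/s), as expected around a high.
Converting: 33.2 m/s × 3.6 = 120 km/h

120 km/h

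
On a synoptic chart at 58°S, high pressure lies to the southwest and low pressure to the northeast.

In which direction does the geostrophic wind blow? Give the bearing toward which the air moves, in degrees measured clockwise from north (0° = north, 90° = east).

315°

The pressure-gradient force points toward the northeast (bearing 045°).
Geostrophic balance: in the Southern Hemisphere the Coriolis force deflects motion to the left, so the geostrophic wind blows 90° to the left of the pressure-gradient force (low pressure on the right).
Rotating 045° by 90° counterclockwise gives 315° — the wind blows toward the northwest.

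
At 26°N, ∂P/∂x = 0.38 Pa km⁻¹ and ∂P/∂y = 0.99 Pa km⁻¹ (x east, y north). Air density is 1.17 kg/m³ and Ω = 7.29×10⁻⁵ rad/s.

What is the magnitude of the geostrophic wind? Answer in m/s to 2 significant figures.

Coriolis parameter at 26°N:
f = 2Ω sin φ = 2 × 7.29×10⁻⁵ × sin 26° = 6.39×10⁻⁵ s⁻¹
Component geostrophic relations (x east, y north):
u_g = −(1/(fρ)) ∂P/∂y,  v_g = (1/(fρ)) ∂P/∂x
u_g = −(0.99×10⁻³)/(6.39×10⁻⁵ × 1.17) = −13.2 m/s;  v_g = (0.38×10⁻³)/(6.39×10⁻⁵ × 1.17) = 5.08 m/s
|V_g| = √(u_g² + v_g²) = 14.2 m/s

14 m/s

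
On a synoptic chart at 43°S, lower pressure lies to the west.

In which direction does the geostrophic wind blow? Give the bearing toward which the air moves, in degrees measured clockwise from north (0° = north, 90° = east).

The pressure-gradient force points toward the west (bearing 270°).
Geostrophic balance: in the Southern Hemisphere the Coriolis force deflects motion to the left, so the geostrophic wind blows 90° to the left of the pressure-gradient force (low pressure on the right).
Rotating 270° by 90° counterclockwise gives 180° — the wind blows toward the south.

180°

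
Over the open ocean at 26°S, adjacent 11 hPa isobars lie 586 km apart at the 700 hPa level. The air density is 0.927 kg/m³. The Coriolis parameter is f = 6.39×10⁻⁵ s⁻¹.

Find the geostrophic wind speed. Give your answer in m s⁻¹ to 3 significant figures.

Pressure gradient: |∂P/∂n| = 1100 Pa / 586000 m = 1.88×10⁻³ Pa/m
Geostrophic balance (pressure-gradient force = Coriolis force):
V_g = (1/(fρ)) |∂P/∂n| = 1.88×10⁻³ / (6.39×10⁻⁵ × 0.927) = 31.7 m/s

31.7 m s⁻¹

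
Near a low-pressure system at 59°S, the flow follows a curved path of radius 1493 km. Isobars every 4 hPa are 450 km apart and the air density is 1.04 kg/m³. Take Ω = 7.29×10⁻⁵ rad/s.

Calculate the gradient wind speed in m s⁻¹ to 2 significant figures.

Coriolis parameter at 59°S:
f = 2Ω sin φ = 2 × 7.29×10⁻⁵ × sin 59° = 1.25×10⁻⁴ s⁻¹
Pressure gradient: |∂P/∂n| = 400 Pa / 450000 m = 8.89×10⁻⁴ Pa/m
Geostrophic speed: V_g = |∂P/∂n|/(fρ) = 8.89×10⁻⁴/(1.25×10⁻⁴ × 1.04) = 6.84 m/s
Around a low, centrifugal force acts outward with Coriolis, so pressure-gradient force balances both:
(1/ρ)|∂P/∂n| = fV + V²/R  →  V² + fR·V − fR·V_g = 0
With fR = 1.25×10⁻⁴ × 1493×10³ m = 187 m/s:
V = [−fR + √((fR)² + 4 fR V_g)]/2 = [−187 + √(187² + 4×187×6.84)]/2 = 6.61 m/s
Subgeostrophic (V < V_g = 6.84 m/s), as expected around a low.

6.6 m s⁻¹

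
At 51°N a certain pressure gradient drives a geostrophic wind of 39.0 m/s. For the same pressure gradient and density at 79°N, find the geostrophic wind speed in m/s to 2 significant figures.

With the same pressure gradient and density, V_g ∝ 1/f ∝ 1/sin φ.
V₂ = V₁ · sin φ₁ / sin φ₂ = 39.0 × sin 51° / sin 79°
V₂ = 39.0 × 0.7771/0.9816 = 31 m/s

31 m/s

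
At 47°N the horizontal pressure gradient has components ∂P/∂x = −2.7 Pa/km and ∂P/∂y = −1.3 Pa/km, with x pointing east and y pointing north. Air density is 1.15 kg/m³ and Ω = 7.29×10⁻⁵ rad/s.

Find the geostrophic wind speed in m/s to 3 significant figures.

Coriolis parameter at 47°N:
f = 2Ω sin φ = 2 × 7.29×10⁻⁵ × sin 47° = 1.07×10⁻⁴ s⁻¹
Component geostrophic relations (x east, y north):
u_g = −(1/(fρ)) ∂P/∂y,  v_g = (1/(fρ)) ∂P/∂x
u_g = −(−1.3×10⁻³)/(1.07×10⁻⁴ × 1.15) = 10.6 m/s;  v_g = (−2.7×10⁻³)/(1.07×10⁻⁴ × 1.15) = −22.0 m/s
|V_g| = √(u_g² + v_g²) = 24.4 m/s

24.4 m/s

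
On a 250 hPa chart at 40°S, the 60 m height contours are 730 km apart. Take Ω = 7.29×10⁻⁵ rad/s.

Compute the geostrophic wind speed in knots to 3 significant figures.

16.7 knots

Coriolis parameter at 40°S:
f = 2Ω sin φ = 2 × 7.29×10⁻⁵ × sin 40° = 9.37×10⁻⁵ s⁻¹
Height gradient: |∂Z/∂n| = 60 m / 730000 m = 8.22×10⁻⁵
On a pressure surface, geostrophic balance gives V_g = (g/f)|∂Z/∂n|:
V_g = 9.81 × 8.22×10⁻⁵ / 9.37×10⁻⁵ = 8.60 m/s
Converting: 8.60 m/s × 1.944 = 16.7 knots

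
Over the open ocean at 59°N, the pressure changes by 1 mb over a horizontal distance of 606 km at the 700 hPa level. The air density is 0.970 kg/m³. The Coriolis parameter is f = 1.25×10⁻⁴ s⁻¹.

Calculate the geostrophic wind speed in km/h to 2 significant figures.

Pressure gradient: |∂P/∂n| = 100 Pa / 606000 m = 1.65×10⁻⁴ Pa/m
Geostrophic balance (pressure-gradient force = Coriolis force):
V_g = (1/(fρ)) |∂P/∂n| = 1.65×10⁻⁴ / (1.25×10⁻⁴ × 0.970) = 1.36 m/s
Converting: 1.36 m/s × 3.6 = 4.9 km/h

4.9 km/h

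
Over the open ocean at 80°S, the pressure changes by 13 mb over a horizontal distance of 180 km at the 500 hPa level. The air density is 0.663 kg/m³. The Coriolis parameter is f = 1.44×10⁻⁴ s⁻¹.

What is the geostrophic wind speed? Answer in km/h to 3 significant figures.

Pressure gradient: |∂P/∂n| = 1300 Pa / 180000 m = 7.22×10⁻³ Pa/m
Geostrophic balance (pressure-gradient force = Coriolis force):
V_g = (1/(fρ)) |∂P/∂n| = 7.22×10⁻³ / (1.44×10⁻⁴ × 0.663) = 75.6 m/s
Converting: 75.6 m/s × 3.6 = 272 km/h

272 km/h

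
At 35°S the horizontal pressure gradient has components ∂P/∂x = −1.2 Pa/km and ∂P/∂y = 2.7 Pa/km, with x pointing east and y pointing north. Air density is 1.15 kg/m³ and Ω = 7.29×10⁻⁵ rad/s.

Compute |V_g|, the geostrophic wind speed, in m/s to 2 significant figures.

31 m/s

Coriolis parameter at 35°S:
f = 2Ω sin φ = 2 × 7.29×10⁻⁵ × sin 35° = 8.36×10⁻⁵ s⁻¹
In the Southern Hemisphere f is negative: f = −8.36×10⁻⁵ s⁻¹.
Component geostrophic relations (x east, y north):
u_g = −(1/(fρ)) ∂P/∂y,  v_g = (1/(fρ)) ∂P/∂x
u_g = −(2.7×10⁻³)/(−8.36×10⁻⁵ × 1.15) = 28.1 m/s;  v_g = (−1.2×10⁻³)/(−8.36×10⁻⁵ × 1.15) = 12.5 m/s
|V_g| = √(u_g² + v_g²) = 30.7 m/s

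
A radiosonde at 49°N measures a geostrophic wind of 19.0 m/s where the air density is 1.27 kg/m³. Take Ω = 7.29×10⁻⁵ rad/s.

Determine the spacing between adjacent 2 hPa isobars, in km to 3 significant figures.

75.3 km

Coriolis parameter at 49°N:
f = 2Ω sin φ = 2 × 7.29×10⁻⁵ × sin 49° = 1.10×10⁻⁴ s⁻¹
Geostrophic balance rearranged: |∂P/∂n| = f ρ V_g
|∂P/∂n| = 1.10×10⁻⁴ × 1.27 × 19.0 = 2.66×10⁻³ Pa/m
Isobar spacing: Δn = ΔP/|∂P/∂n| = 200 Pa / 2.66×10⁻³ Pa/m = 75324 m ≈ 75.3 km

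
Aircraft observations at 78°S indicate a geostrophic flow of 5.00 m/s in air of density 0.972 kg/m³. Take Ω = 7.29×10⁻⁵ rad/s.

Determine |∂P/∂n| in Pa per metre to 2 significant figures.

Coriolis parameter at 78°S:
f = 2Ω sin φ = 2 × 7.29×10⁻⁵ × sin 78° = 1.43×10⁻⁴ s⁻¹
Geostrophic balance rearranged: |∂P/∂n| = f ρ V_g
|∂P/∂n| = 1.43×10⁻⁴ × 0.972 × 5.00 = 6.93×10⁻⁴ Pa/m

6.9×10⁻⁴ Pa/m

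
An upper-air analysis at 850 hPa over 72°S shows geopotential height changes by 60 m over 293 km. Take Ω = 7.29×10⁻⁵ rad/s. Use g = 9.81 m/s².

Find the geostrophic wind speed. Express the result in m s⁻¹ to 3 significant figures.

14.5 m s⁻¹

Coriolis parameter at 72°S:
f = 2Ω sin φ = 2 × 7.29×10⁻⁵ × sin 72° = 1.39×10⁻⁴ s⁻¹
Height gradient: |∂Z/∂n| = 60 m / 293000 m = 2.05×10⁻⁴
On a pressure surface, geostrophic balance gives V_g = (g/f)|∂Z/∂n|:
V_g = 9.81 × 2.05×10⁻⁴ / 1.39×10⁻⁴ = 14.5 m/s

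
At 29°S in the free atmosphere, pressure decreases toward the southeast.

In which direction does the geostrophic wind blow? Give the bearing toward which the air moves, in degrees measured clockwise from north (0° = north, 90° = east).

The pressure-gradient force points toward the southeast (bearing 135°).
Geostrophic balance: in the Southern Hemisphere the Coriolis force deflects motion to the left, so the geostrophic wind blows 90° to the left of the pressure-gradient force (low pressure on the right).
Rotating 135° by 90° counterclockwise gives 045° — the wind blows toward the northeast.

045°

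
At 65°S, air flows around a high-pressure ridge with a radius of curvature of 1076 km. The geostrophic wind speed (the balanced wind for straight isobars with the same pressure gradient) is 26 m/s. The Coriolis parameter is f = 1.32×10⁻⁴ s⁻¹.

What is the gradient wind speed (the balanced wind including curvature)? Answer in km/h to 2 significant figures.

120 km/h

Around a high, pressure-gradient force acts outward with centrifugal, so Coriolis balances both:
fV = (1/ρ)|∂P/∂n| + V²/R  →  V² − fR·V + fR·V_g = 0
With fR = 1.32×10⁻⁴ × 1076×10³ m = 142 m/s:
V = [fR − √((fR)² − 4 fR V_g)]/2 = [142 − √(142² − 4×142×26)]/2 = 34.3 m/s
Supergeostrophic (V > V_g = 26 m/s), as expected around a high.
Converting: 34.3 m/s × 3.6 = 120 km/h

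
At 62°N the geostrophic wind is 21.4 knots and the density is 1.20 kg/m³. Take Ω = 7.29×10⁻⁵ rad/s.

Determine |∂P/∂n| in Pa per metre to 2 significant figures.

Coriolis parameter at 62°N:
f = 2Ω sin φ = 2 × 7.29×10⁻⁵ × sin 62° = 1.29×10⁻⁴ s⁻¹
Wind speed in SI: 21.4 knots = 11.0 m/s
Geostrophic balance rearranged: |∂P/∂n| = f ρ V_g
|∂P/∂n| = 1.29×10⁻⁴ × 1.20 × 11.0 = 1.70×10⁻³ Pa/m

1.7×10⁻³ Pa/m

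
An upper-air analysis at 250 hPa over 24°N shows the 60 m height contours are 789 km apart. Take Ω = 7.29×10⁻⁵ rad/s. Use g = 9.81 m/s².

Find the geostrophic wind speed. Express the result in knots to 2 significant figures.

24 knots

Coriolis parameter at 24°N:
f = 2Ω sin φ = 2 × 7.29×10⁻⁵ × sin 24° = 5.93×10⁻⁵ s⁻¹
Height gradient: |∂Z/∂n| = 60 m / 789000 m = 7.60×10⁻⁵
On a pressure surface, geostrophic balance gives V_g = (g/f)|∂Z/∂n|:
V_g = 9.81 × 7.60×10⁻⁵ / 5.93×10⁻⁵ = 12.6 m/s
Converting: 12.6 m/s × 1.944 = 24 knots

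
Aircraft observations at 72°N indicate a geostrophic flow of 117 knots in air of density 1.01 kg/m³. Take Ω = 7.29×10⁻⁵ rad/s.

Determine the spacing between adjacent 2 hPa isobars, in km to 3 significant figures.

23.7 km

Coriolis parameter at 72°N:
f = 2Ω sin φ = 2 × 7.29×10⁻⁵ × sin 72° = 1.39×10⁻⁴ s⁻¹
Wind speed in SI: 117 knots = 60.2 m/s
Geostrophic balance rearranged: |∂P/∂n| = f ρ V_g
|∂P/∂n| = 1.39×10⁻⁴ × 1.01 × 60.2 = 8.43×10⁻³ Pa/m
Isobar spacing: Δn = ΔP/|∂P/∂n| = 200 Pa / 8.43×10⁻³ Pa/m = 23726 m ≈ 23.7 km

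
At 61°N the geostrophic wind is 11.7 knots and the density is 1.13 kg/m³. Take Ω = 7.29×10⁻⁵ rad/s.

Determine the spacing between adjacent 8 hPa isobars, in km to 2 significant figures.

Coriolis parameter at 61°N:
f = 2Ω sin φ = 2 × 7.29×10⁻⁵ × sin 61° = 1.28×10⁻⁴ s⁻¹
Wind speed in SI: 11.7 knots = 6.02 m/s
Geostrophic balance rearranged: |∂P/∂n| = f ρ V_g
|∂P/∂n| = 1.28×10⁻⁴ × 1.13 × 6.02 = 8.67×10⁻⁴ Pa/m
Isobar spacing: Δn = ΔP/|∂P/∂n| = 800 Pa / 8.67×10⁻⁴ Pa/m = 922382 m ≈ 920 km

920 km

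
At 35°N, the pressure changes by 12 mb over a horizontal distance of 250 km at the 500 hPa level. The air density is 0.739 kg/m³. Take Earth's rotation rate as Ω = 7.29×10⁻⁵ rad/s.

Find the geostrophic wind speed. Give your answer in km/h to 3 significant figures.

280 km/h

Coriolis parameter at 35°N:
f = 2Ω sin φ = 2 × 7.29×10⁻⁵ × sin 35° = 8.36×10⁻⁵ s⁻¹
Pressure gradient: |∂P/∂n| = 1200 Pa / 250000 m = 4.80×10⁻³ Pa/m
Geostrophic balance (pressure-gradient force = Coriolis force):
V_g = (1/(fρ)) |∂P/∂n| = 4.80×10⁻³ / (8.36×10⁻⁵ × 0.739) = 77.7 m/s
Converting: 77.7 m/s × 3.6 = 280 km/h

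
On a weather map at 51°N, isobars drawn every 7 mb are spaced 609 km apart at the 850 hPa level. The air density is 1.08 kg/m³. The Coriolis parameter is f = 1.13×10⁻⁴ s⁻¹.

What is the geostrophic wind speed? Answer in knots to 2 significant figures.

18 knots

Pressure gradient: |∂P/∂n| = 700 Pa / 609000 m = 1.15×10⁻³ Pa/m
Geostrophic balance (pressure-gradient force = Coriolis force):
V_g = (1/(fρ)) |∂P/∂n| = 1.15×10⁻³ / (1.13×10⁻⁴ × 1.08) = 9.42 m/s
Converting: 9.42 m/s × 1.944 = 18 knots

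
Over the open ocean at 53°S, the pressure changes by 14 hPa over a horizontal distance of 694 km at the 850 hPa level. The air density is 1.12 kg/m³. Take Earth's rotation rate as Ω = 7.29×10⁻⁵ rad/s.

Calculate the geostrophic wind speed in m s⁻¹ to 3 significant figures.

15.5 m s⁻¹

Coriolis parameter at 53°S:
f = 2Ω sin φ = 2 × 7.29×10⁻⁵ × sin 53° = 1.16×10⁻⁴ s⁻¹
Pressure gradient: |∂P/∂n| = 1400 Pa / 694000 m = 2.02×10⁻³ Pa/m
Geostrophic balance (pressure-gradient force = Coriolis force):
V_g = (1/(fρ)) |∂P/∂n| = 2.02×10⁻³ / (1.16×10⁻⁴ × 1.12) = 15.5 m/s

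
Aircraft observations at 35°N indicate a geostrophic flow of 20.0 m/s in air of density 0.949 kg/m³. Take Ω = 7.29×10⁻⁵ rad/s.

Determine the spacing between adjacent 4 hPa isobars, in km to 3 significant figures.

252 km

Coriolis parameter at 35°N:
f = 2Ω sin φ = 2 × 7.29×10⁻⁵ × sin 35° = 8.36×10⁻⁵ s⁻¹
Geostrophic balance rearranged: |∂P/∂n| = f ρ V_g
|∂P/∂n| = 8.36×10⁻⁵ × 0.949 × 20.0 = 1.59×10⁻³ Pa/m
Isobar spacing: Δn = ΔP/|∂P/∂n| = 400 Pa / 1.59×10⁻³ Pa/m = 252008 m ≈ 252 km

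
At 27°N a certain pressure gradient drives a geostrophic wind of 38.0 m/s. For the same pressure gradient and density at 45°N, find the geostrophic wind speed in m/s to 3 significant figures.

24.4 m/s

With the same pressure gradient and density, V_g ∝ 1/f ∝ 1/sin φ.
V₂ = V₁ · sin φ₁ / sin φ₂ = 38.0 × sin 27° / sin 45°
V₂ = 38.0 × 0.4540/0.7071 = 24.4 m/s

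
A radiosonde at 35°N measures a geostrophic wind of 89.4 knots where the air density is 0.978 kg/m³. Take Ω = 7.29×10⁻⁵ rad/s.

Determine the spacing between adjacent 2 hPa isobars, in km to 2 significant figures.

53 km

Coriolis parameter at 35°N:
f = 2Ω sin φ = 2 × 7.29×10⁻⁵ × sin 35° = 8.36×10⁻⁵ s⁻¹
Wind speed in SI: 89.4 knots = 46.0 m/s
Geostrophic balance rearranged: |∂P/∂n| = f ρ V_g
|∂P/∂n| = 8.36×10⁻⁵ × 0.978 × 46.0 = 3.76×10⁻³ Pa/m
Isobar spacing: Δn = ΔP/|∂P/∂n| = 200 Pa / 3.76×10⁻³ Pa/m = 53170 m ≈ 53 km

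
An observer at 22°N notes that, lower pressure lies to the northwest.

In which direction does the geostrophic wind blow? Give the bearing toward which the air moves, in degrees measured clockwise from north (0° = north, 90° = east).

The pressure-gradient force points toward the northwest (bearing 315°).
Geostrophic balance: in the Northern Hemisphere the Coriolis force deflects motion to the right, so the geostrophic wind blows 90° to the right of the pressure-gradient force (low pressure on the left).
Rotating 315° by 90° clockwise gives 045° — the wind blows toward the northeast.

045°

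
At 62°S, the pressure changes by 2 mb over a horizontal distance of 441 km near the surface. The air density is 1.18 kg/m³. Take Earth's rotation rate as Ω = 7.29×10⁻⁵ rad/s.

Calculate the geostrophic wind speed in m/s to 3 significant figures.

Coriolis parameter at 62°S:
f = 2Ω sin φ = 2 × 7.29×10⁻⁵ × sin 62° = 1.29×10⁻⁴ s⁻¹
Pressure gradient: |∂P/∂n| = 200 Pa / 441000 m = 4.54×10⁻⁴ Pa/m
Geostrophic balance (pressure-gradient force = Coriolis force):
V_g = (1/(fρ)) |∂P/∂n| = 4.54×10⁻⁴ / (1.29×10⁻⁴ × 1.18) = 2.99 m/s

2.99 m/s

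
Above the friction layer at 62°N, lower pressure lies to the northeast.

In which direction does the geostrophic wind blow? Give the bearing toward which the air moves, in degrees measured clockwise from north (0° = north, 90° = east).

135°

The pressure-gradient force points toward the northeast (bearing 045°).
Geostrophic balance: in the Northern Hemisphere the Coriolis force deflects motion to the right, so the geostrophic wind blows 90° to the right of the pressure-gradient force (low pressure on the left).
Rotating 045° by 90° clockwise gives 135° — the wind blows toward the southeast.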